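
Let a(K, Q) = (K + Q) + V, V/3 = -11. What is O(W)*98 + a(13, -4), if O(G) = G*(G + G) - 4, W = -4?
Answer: 2720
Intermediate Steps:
V = -33 (V = 3*(-11) = -33)
a(K, Q) = -33 + K + Q (a(K, Q) = (K + Q) - 33 = -33 + K + Q)
O(G) = -4 + 2*G**2 (O(G) = G*(2*G) - 4 = 2*G**2 - 4 = -4 + 2*G**2)
O(W)*98 + a(13, -4) = (-4 + 2*(-4)**2)*98 + (-33 + 13 - 4) = (-4 + 2*16)*98 - 24 = (-4 + 32)*98 - 24 = 28*98 - 24 = 2744 - 24 = 2720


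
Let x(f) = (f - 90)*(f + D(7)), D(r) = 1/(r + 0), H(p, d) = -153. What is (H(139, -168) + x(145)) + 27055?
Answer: 244194/7 ≈ 34885.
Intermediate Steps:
D(r) = 1/r
x(f) = (-90 + f)*(⅐ + f) (x(f) = (f - 90)*(f + 1/7) = (-90 + f)*(f + ⅐) = (-90 + f)*(⅐ + f))
(H(139, -168) + x(145)) + 27055 = (-153 + (-90/7 + 145² - 629/7*145)) + 27055 = (-153 + (-90/7 + 21025 - 91205/7)) + 27055 = (-153 + 55880/7) + 27055 = 54809/7 + 27055 = 244194/7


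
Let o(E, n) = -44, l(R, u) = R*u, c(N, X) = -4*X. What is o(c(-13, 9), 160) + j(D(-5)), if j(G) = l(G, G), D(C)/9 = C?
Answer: 1981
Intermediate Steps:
D(C) = 9*C
j(G) = G² (j(G) = G*G = G²)
o(c(-13, 9), 160) + j(D(-5)) = -44 + (9*(-5))² = -44 + (-45)² = -44 + 2025 = 1981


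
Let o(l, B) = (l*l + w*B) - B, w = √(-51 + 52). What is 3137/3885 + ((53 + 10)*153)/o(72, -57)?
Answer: 663083/248640 ≈ 2.6668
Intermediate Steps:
w = 1 (w = √1 = 1)
o(l, B) = l² (o(l, B) = (l*l + 1*B) - B = (l² + B) - B = (B + l²) - B = l²)
3137/3885 + ((53 + 10)*153)/o(72, -57) = 3137/3885 + ((53 + 10)*153)/(72²) = 3137*(1/3885) + (63*153)/5184 = 3137/3885 + 9639*(1/5184) = 3137/3885 + 119/64 = 663083/248640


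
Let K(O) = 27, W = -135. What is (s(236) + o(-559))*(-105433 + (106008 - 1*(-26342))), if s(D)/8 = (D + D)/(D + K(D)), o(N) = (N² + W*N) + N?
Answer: 2742480454769/263 ≈ 1.0428e+10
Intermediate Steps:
o(N) = N² - 134*N (o(N) = (N² - 135*N) + N = N² - 134*N)
s(D) = 16*D/(27 + D) (s(D) = 8*((D + D)/(D + 27)) = 8*((2*D)/(27 + D)) = 8*(2*D/(27 + D)) = 16*D/(27 + D))
(s(236) + o(-559))*(-105433 + (106008 - 1*(-26342))) = (16*236/(27 + 236) - 559*(-134 - 559))*(-105433 + (106008 - 1*(-26342))) = (16*236/263 - 559*(-693))*(-105433 + (106008 + 26342)) = (16*236*(1/263) + 387387)*(-105433 + 132350) = (3776/263 + 387387)*26917 = (101886557/263)*26917 = 2742480454769/263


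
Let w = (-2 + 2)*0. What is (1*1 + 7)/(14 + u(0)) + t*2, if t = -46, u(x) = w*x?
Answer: -640/7 ≈ -91.429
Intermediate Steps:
w = 0 (w = 0*0 = 0)
u(x) = 0 (u(x) = 0*x = 0)
(1*1 + 7)/(14 + u(0)) + t*2 = (1*1 + 7)/(14 + 0) - 46*2 = (1 + 7)/14 - 92 = 8*(1/14) - 92 = 4/7 - 92 = -640/7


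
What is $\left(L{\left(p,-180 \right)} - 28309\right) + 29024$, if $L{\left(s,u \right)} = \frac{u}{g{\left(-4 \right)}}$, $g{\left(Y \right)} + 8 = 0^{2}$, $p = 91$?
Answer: $\frac{1475}{2} \approx 737.5$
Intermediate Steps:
$g{\left(Y \right)} = -8$ ($g{\left(Y \right)} = -8 + 0^{2} = -8 + 0 = -8$)
$L{\left(s,u \right)} = - \frac{u}{8}$ ($L{\left(s,u \right)} = \frac{u}{-8} = u \left(- \frac{1}{8}\right) = - \frac{u}{8}$)
$\left(L{\left(p,-180 \right)} - 28309\right) + 29024 = \left(\left(- \frac{1}{8}\right) \left(-180\right) - 28309\right) + 29024 = \left(\frac{45}{2} - 28309\right) + 29024 = - \frac{56573}{2} + 29024 = \frac{1475}{2}$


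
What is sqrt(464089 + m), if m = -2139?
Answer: 5*sqrt(18478) ≈ 679.67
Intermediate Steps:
sqrt(464089 + m) = sqrt(464089 - 2139) = sqrt(461950) = 5*sqrt(18478)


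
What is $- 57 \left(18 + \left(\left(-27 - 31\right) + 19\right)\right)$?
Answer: $1197$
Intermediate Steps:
$- 57 \left(18 + \left(\left(-27 - 31\right) + 19\right)\right) = - 57 \left(18 + \left(-58 + 19\right)\right) = - 57 \left(18 - 39\right) = \left(-57\right) \left(-21\right) = 1197$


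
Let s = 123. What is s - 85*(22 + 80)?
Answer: -8547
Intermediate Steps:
s - 85*(22 + 80) = 123 - 85*(22 + 80) = 123 - 85*102 = 123 - 8670 = -8547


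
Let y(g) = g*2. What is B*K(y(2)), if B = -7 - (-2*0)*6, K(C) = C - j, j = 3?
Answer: -7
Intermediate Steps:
y(g) = 2*g
K(C) = -3 + C (K(C) = C - 1*3 = C - 3 = -3 + C)
B = -7 (B = -7 - 0*6 = -7 - 1*0 = -7 + 0 = -7)
B*K(y(2)) = -7*(-3 + 2*2) = -7*(-3 + 4) = -7*1 = -7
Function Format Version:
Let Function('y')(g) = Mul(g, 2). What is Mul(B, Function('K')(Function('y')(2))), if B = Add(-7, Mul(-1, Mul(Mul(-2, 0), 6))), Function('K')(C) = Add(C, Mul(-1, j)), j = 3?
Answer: -7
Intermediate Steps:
Function('y')(g) = Mul(2, g)
Function('K')(C) = Add(-3, C) (Function('K')(C) = Add(C, Mul(-1, 3)) = Add(C, -3) = Add(-3, C))
B = -7 (B = Add(-7, Mul(-1, Mul(0, 6))) = Add(-7, Mul(-1, 0)) = Add(-7, 0) = -7)
Mul(B, Function('K')(Function('y')(2))) = Mul(-7, Add(-3, Mul(2, 2))) = Mul(-7, Add(-3, 4)) = Mul(-7, 1) = -7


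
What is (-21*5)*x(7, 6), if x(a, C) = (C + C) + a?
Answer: -1995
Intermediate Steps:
x(a, C) = a + 2*C (x(a, C) = 2*C + a = a + 2*C)
(-21*5)*x(7, 6) = (-21*5)*(7 + 2*6) = -105*(7 + 12) = -105*19 = -1995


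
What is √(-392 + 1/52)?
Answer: I*√264979/26 ≈ 19.798*I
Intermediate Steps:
√(-392 + 1/52) = √(-20383/52) = I*√264979/26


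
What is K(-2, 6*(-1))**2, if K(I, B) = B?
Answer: 36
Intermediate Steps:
K(-2, 6*(-1))**2 = (6*(-1))**2 = (-6)**2 = 36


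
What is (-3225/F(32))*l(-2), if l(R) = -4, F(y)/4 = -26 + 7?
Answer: -3225/19 ≈ -169.74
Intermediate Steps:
F(y) = -76 (F(y) = 4*(-26 + 7) = 4*(-19) = -76)
(-3225/F(32))*l(-2) = -3225/(-76)*(-4) = -3225*(-1/76)*(-4) = (3225/76)*(-4) = -3225/19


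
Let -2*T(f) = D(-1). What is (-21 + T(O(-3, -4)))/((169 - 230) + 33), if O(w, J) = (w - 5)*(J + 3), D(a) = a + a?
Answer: 5/7 ≈ 0.71429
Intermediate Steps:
D(a) = 2*a
O(w, J) = (-5 + w)*(3 + J)
T(f) = 1 (T(f) = -(-1) = -1/2*(-2) = 1)
(-21 + T(O(-3, -4)))/((169 - 230) + 33) = (-21 + 1)/((169 - 230) + 33) = -20/(-61 + 33) = -20/(-28) = -20*(-1/28) = 5/7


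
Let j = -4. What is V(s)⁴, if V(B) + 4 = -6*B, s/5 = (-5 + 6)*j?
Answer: 181063936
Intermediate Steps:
s = -20 (s = 5*((-5 + 6)*(-4)) = 5*(1*(-4)) = 5*(-4) = -20)
V(B) = -4 - 6*B
V(s)⁴ = (-4 - 6*(-20))⁴ = (-4 + 120)⁴ = 116⁴ = 181063936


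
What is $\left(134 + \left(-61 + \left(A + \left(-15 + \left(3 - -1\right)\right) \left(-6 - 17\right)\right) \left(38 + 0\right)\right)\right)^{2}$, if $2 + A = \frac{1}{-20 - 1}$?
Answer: $\frac{40720414849}{441} \approx 9.2337 \cdot 10^{7}$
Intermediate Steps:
$A = - \frac{43}{21}$ ($A = -2 + \frac{1}{-20 - 1} = -2 + \frac{1}{-21} = -2 - \frac{1}{21} = - \frac{43}{21} \approx -2.0476$)
$\left(134 + \left(-61 + \left(A + \left(-15 + \left(3 - -1\right)\right) \left(-6 - 17\right)\right) \left(38 + 0\right)\right)\right)^{2} = \left(134 - \left(61 - \left(- \frac{43}{21} + \left(-15 + \left(3 - -1\right)\right) \left(-6 - 17\right)\right) \left(38 + 0\right)\right)\right)^{2} = \left(134 - \left(61 - \left(- \frac{43}{21} + \left(-15 + \left(3 + 1\right)\right) \left(-23\right)\right) 38\right)\right)^{2} = \left(134 - \left(61 - \left(- \frac{43}{21} + \left(-15 + 4\right) \left(-23\right)\right) 38\right)\right)^{2} = \left(134 - \left(61 - \left(- \frac{43}{21} - -253\right) 38\right)\right)^{2} = \left(134 - \left(61 - \left(- \frac{43}{21} + 253\right) 38\right)\right)^{2} = \left(134 + \left(-61 + \frac{5270}{21} \cdot 38\right)\right)^{2} = \left(134 + \left(-61 + \frac{200260}{21}\right)\right)^{2} = \left(134 + \frac{198979}{21}\right)^{2} = \left(\frac{201793}{21}\right)^{2} = \frac{40720414849}{441}$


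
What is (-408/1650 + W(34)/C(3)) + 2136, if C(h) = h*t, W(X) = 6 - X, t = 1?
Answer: 1754296/825 ≈ 2126.4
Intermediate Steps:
C(h) = h (C(h) = h*1 = h)
(-408/1650 + W(34)/C(3)) + 2136 = (-408/1650 + (6 - 1*34)/3) + 2136 = (-408*1/1650 + (6 - 34)*(⅓)) + 2136 = (-68/275 - 28*⅓) + 2136 = (-68/275 - 28/3) + 2136 = -7904/825 + 2136 = 1754296/825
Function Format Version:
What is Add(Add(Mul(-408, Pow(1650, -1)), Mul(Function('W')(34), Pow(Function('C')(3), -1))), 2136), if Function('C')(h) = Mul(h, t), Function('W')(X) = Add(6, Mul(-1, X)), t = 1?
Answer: Rational(1754296, 825) ≈ 2126.4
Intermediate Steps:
Function('C')(h) = h (Function('C')(h) = Mul(h, 1) = h)
Add(Add(Mul(-408, Pow(1650, -1)), Mul(Function('W')(34), Pow(Function('C')(3), -1))), 2136) = Add(Add(Mul(-408, Pow(1650, -1)), Mul(Add(6, Mul(-1, 34)), Pow(3, -1))), 2136) = Add(Add(Mul(-408, Rational(1, 1650)), Mul(Add(6, -34), Rational(1, 3))), 2136) = Add(Add(Rational(-68, 275), Mul(-28, Rational(1, 3))), 2136) = Add(Add(Rational(-68, 275), Rational(-28, 3)), 2136) = Add(Rational(-7904, 825), 2136) = Rational(1754296, 825)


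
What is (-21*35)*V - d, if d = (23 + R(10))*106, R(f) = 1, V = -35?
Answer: 23181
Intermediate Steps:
d = 2544 (d = (23 + 1)*106 = 24*106 = 2544)
(-21*35)*V - d = -21*35*(-35) - 1*2544 = -735*(-35) - 2544 = 25725 - 2544 = 23181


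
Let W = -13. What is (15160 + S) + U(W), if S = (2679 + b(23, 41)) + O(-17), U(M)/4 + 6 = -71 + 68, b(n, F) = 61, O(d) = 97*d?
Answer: 16215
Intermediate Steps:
U(M) = -36 (U(M) = -24 + 4*(-71 + 68) = -24 + 4*(-3) = -24 - 12 = -36)
S = 1091 (S = (2679 + 61) + 97*(-17) = 2740 - 1649 = 1091)
(15160 + S) + U(W) = (15160 + 1091) - 36 = 16251 - 36 = 16215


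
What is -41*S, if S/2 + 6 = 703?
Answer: -57154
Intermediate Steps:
S = 1394 (S = -12 + 2*703 = -12 + 1406 = 1394)
-41*S = -41*1394 = -57154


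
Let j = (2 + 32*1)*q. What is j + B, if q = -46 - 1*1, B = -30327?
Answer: -31925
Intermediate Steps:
q = -47 (q = -46 - 1 = -47)
j = -1598 (j = (2 + 32*1)*(-47) = (2 + 32)*(-47) = 34*(-47) = -1598)
j + B = -1598 - 30327 = -31925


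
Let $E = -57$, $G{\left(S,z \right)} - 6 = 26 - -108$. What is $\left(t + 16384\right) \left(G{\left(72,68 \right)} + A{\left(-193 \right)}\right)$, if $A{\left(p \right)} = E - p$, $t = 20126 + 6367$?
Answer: $11834052$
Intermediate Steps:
$G{\left(S,z \right)} = 140$ ($G{\left(S,z \right)} = 6 + \left(26 - -108\right) = 6 + \left(26 + 108\right) = 6 + 134 = 140$)
$t = 26493$
$A{\left(p \right)} = -57 - p$
$\left(t + 16384\right) \left(G{\left(72,68 \right)} + A{\left(-193 \right)}\right) = \left(26493 + 16384\right) \left(140 - -136\right) = 42877 \left(140 + \left(-57 + 193\right)\right) = 42877 \left(140 + 136\right) = 42877 \cdot 276 = 11834052$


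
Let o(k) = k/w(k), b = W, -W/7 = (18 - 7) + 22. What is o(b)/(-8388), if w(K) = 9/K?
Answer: -5929/8388 ≈ -0.70684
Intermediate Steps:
W = -231 (W = -7*((18 - 7) + 22) = -7*(11 + 22) = -7*33 = -231)
b = -231
o(k) = k²/9 (o(k) = k/((9/k)) = k*(k/9) = k²/9)
o(b)/(-8388) = ((⅑)*(-231)²)/(-8388) = ((⅑)*53361)*(-1/8388) = 5929*(-1/8388) = -5929/8388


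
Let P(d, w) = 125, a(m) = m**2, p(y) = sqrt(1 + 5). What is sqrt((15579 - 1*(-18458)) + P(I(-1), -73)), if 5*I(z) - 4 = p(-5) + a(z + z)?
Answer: sqrt(34162) ≈ 184.83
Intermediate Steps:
p(y) = sqrt(6)
I(z) = 4/5 + sqrt(6)/5 + 4*z**2/5 (I(z) = 4/5 + (sqrt(6) + (z + z)**2)/5 = 4/5 + (sqrt(6) + (2*z)**2)/5 = 4/5 + (sqrt(6) + 4*z**2)/5 = 4/5 + (sqrt(6)/5 + 4*z**2/5) = 4/5 + sqrt(6)/5 + 4*z**2/5)
sqrt((15579 - 1*(-18458)) + P(I(-1), -73)) = sqrt((15579 - 1*(-18458)) + 125) = sqrt((15579 + 18458) + 125) = sqrt(34037 + 125) = sqrt(34162)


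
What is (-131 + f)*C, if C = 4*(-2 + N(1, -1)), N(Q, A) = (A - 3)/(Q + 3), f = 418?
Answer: -3444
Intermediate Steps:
N(Q, A) = (-3 + A)/(3 + Q)
C = -12 (C = 4*(-2 + (-3 - 1)/(3 + 1)) = 4*(-2 - 4/4) = 4*(-2 + (1/4)*(-4)) = 4*(-2 - 1) = 4*(-3) = -12)
(-131 + f)*C = (-131 + 418)*(-12) = 287*(-12) = -3444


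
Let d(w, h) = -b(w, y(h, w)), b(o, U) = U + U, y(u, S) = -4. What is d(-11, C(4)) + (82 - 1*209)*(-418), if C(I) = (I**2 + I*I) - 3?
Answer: 53094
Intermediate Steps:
C(I) = -3 + 2*I**2 (C(I) = (I**2 + I**2) - 3 = 2*I**2 - 3 = -3 + 2*I**2)
b(o, U) = 2*U
d(w, h) = 8 (d(w, h) = -2*(-4) = -1*(-8) = 8)
d(-11, C(4)) + (82 - 1*209)*(-418) = 8 + (82 - 1*209)*(-418) = 8 + (82 - 209)*(-418) = 8 - 127*(-418) = 8 + 53086 = 53094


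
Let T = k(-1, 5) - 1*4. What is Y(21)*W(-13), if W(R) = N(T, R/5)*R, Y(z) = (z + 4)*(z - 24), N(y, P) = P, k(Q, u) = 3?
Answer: -2535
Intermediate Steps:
T = -1 (T = 3 - 1*4 = 3 - 4 = -1)
Y(z) = (-24 + z)*(4 + z) (Y(z) = (4 + z)*(-24 + z) = (-24 + z)*(4 + z))
W(R) = R**2/5 (W(R) = (R/5)*R = R**2/5)
Y(21)*W(-13) = (-96 + 21**2 - 20*21)*((1/5)*(-13)**2) = (-96 + 441 - 420)*((1/5)*169) = -75*169/5 = -2535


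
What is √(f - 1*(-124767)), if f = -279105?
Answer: I*√154338 ≈ 392.86*I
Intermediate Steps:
√(f - 1*(-124767)) = √(-279105 - 1*(-124767)) = √(-279105 + 124767) = √(-154338) = I*√154338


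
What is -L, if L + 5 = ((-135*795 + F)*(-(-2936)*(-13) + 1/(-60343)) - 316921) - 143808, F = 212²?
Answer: -143646347067363/60343 ≈ -2.3805e+9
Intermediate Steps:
F = 44944
L = 143646347067363/60343 (L = -5 + (((-135*795 + 44944)*(-(-2936)*(-13) + 1/(-60343)) - 316921) - 143808) = -5 + (((-107325 + 44944)*(-734*52 - 1/60343) - 316921) - 143808) = -5 + ((-62381*(-38168 - 1/60343) - 316921) - 143808) = -5 + ((-62381*(-2303171625/60343) - 316921) - 143808) = -5 + ((143674149139125/60343 - 316921) - 143808) = -5 + (143655025175222/60343 - 143808) = -5 + 143646347369078/60343 = 143646347067363/60343 ≈ 2.3805e+9)
-L = -1*143646347067363/60343 = -143646347067363/60343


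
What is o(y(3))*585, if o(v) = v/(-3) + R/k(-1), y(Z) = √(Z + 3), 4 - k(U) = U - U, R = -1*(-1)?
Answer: 585/4 - 195*√6 ≈ -331.40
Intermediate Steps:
R = 1
k(U) = 4 (k(U) = 4 - (U - U) = 4 - 1*0 = 4 + 0 = 4)
y(Z) = √(3 + Z)
o(v) = ¼ - v/3 (o(v) = v/(-3) + 1/4 = v*(-⅓) + 1*(¼) = -v/3 + ¼ = ¼ - v/3)
o(y(3))*585 = (¼ - √(3 + 3)/3)*585 = (¼ - √6/3)*585 = 585/4 - 195*√6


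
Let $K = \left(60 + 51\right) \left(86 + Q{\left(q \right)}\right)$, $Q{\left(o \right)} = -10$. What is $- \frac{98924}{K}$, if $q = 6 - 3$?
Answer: $- \frac{24731}{2109} \approx -11.726$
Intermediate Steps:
$q = 3$ ($q = 6 - 3 = 3$)
$K = 8436$ ($K = \left(60 + 51\right) \left(86 - 10\right) = 111 \cdot 76 = 8436$)
$- \frac{98924}{K} = - \frac{98924}{8436} = \left(-98924\right) \frac{1}{8436} = - \frac{24731}{2109}$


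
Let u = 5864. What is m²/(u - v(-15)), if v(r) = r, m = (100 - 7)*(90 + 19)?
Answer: 102758769/5879 ≈ 17479.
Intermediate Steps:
m = 10137 (m = 93*109 = 10137)
m²/(u - v(-15)) = 10137²/(5864 - 1*(-15)) = 102758769/(5864 + 15) = 102758769/5879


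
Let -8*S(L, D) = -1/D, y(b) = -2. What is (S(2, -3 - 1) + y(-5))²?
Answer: 4225/1024 ≈ 4.1260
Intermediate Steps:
S(L, D) = 1/(8*D) (S(L, D) = -(-1)/(8*D) = 1/(8*D))
(S(2, -3 - 1) + y(-5))² = (1/(8*(-3 - 1)) - 2)² = ((⅛)/(-4) - 2)² = ((⅛)*(-¼) - 2)² = (-1/32 - 2)² = (-65/32)² = 4225/1024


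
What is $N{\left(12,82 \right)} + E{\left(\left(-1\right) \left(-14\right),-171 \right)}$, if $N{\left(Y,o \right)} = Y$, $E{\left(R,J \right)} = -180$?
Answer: $-168$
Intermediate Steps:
$N{\left(12,82 \right)} + E{\left(\left(-1\right) \left(-14\right),-171 \right)} = 12 - 180 = -168$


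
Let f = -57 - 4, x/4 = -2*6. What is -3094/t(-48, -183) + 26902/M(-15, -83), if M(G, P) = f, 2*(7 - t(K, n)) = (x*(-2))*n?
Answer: -236684216/536251 ≈ -441.37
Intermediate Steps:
x = -48 (x = 4*(-2*6) = 4*(-12) = -48)
f = -61
t(K, n) = 7 - 48*n (t(K, n) = 7 - (-48*(-2))*n/2 = 7 - 48*n)
M(G, P) = -61
-3094/t(-48, -183) + 26902/M(-15, -83) = -3094/(7 - 48*(-183)) + 26902/(-61) = -3094/(7 + 8784) + 26902*(-1/61) = -3094/8791 - 26902/61 = -236684216/536251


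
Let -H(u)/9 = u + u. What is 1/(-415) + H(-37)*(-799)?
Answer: -220835611/415 ≈ -5.3213e+5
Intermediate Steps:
H(u) = -18*u (H(u) = -9*(u + u) = -18*u)
1/(-415) + H(-37)*(-799) = 1/(-415) - 18*(-37)*(-799) = -1/415 + 666*(-799) = -1/415 - 532134 = -220835611/415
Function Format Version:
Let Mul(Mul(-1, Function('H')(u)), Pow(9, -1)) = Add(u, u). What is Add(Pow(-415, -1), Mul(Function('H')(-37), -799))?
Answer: Rational(-220835611, 415) ≈ -5.3213e+5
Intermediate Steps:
Function('H')(u) = Mul(-18, u) (Function('H')(u) = Mul(-9, Add(u, u)) = Mul(-9, Mul(2, u)) = Mul(-18, u))
Add(Pow(-415, -1), Mul(Function('H')(-37), -799)) = Add(Pow(-415, -1), Mul(Mul(-18, -37), -799)) = Add(Rational(-1, 415), Mul(666, -799)) = Add(Rational(-1, 415), -532134) = Rational(-220835611, 415)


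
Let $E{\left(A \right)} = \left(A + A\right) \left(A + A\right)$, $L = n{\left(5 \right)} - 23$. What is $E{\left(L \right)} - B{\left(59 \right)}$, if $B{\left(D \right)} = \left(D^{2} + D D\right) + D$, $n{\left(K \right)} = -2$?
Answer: $-4521$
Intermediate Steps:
$L = -25$ ($L = -2 - 23 = -25$)
$E{\left(A \right)} = 4 A^{2}$ ($E{\left(A \right)} = 2 A 2 A = 4 A^{2}$)
$B{\left(D \right)} = D + 2 D^{2}$ ($B{\left(D \right)} = \left(D^{2} + D^{2}\right) + D = 2 D^{2} + D = D + 2 D^{2}$)
$E{\left(L \right)} - B{\left(59 \right)} = 4 \left(-25\right)^{2} - 59 \left(1 + 2 \cdot 59\right) = 4 \cdot 625 - 59 \left(1 + 118\right) = 2500 - 59 \cdot 119 = 2500 - 7021 = -4521$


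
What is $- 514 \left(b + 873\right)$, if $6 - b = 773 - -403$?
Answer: $152658$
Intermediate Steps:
$b = -1170$ ($b = 6 - \left(773 - -403\right) = 6 - \left(773 + 403\right) = 6 - 1176 = -1170$)
$- 514 \left(b + 873\right) = - 514 \left(-1170 + 873\right) = \left(-514\right) \left(-297\right) = 152658$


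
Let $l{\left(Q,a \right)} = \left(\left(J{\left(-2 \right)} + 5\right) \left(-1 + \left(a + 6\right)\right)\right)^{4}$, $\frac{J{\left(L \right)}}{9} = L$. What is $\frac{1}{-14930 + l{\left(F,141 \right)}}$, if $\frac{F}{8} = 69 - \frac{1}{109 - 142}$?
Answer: $\frac{1}{12977314564286} \approx 7.7058 \cdot 10^{-14}$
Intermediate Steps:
$F = \frac{18224}{33}$ ($F = 8 \left(69 - \frac{1}{109 - 142}\right) = 8 \left(69 - \frac{1}{-33}\right) = 8 \left(69 - - \frac{1}{33}\right) = 8 \left(69 + \frac{1}{33}\right) = 8 \cdot \frac{2278}{33} = \frac{18224}{33} \approx 552.24$)
$J{\left(L \right)} = 9 L$
$l{\left(Q,a \right)} = \left(-65 - 13 a\right)^{4}$ ($l{\left(Q,a \right)} = \left(\left(9 \left(-2\right) + 5\right) \left(-1 + \left(a + 6\right)\right)\right)^{4} = \left(\left(-18 + 5\right) \left(-1 + \left(6 + a\right)\right)\right)^{4} = \left(- 13 \left(5 + a\right)\right)^{4} = \left(-65 - 13 a\right)^{4}$)
$\frac{1}{-14930 + l{\left(F,141 \right)}} = \frac{1}{-14930 + 28561 \left(5 + 141\right)^{4}} = \frac{1}{-14930 + 28561 \cdot 146^{4}} = \frac{1}{-14930 + 28561 \cdot 454371856} = \frac{1}{-14930 + 12977314579216} = \frac{1}{12977314564286}$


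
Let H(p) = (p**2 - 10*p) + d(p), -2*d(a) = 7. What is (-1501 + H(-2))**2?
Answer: 8767521/4 ≈ 2.1919e+6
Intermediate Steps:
d(a) = -7/2 (d(a) = -1/2*7 = -7/2)
H(p) = -7/2 + p**2 - 10*p (H(p) = (p**2 - 10*p) - 7/2 = -7/2 + p**2 - 10*p)
(-1501 + H(-2))**2 = (-1501 + (-7/2 + (-2)**2 - 10*(-2)))**2 = (-1501 + (-7/2 + 4 + 20))**2 = (-1501 + 41/2)**2 = (-2961/2)**2 = 8767521/4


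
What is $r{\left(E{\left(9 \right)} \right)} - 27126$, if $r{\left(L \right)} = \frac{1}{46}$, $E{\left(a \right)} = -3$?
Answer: $- \frac{1247795}{46} \approx -27126.0$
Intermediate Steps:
$r{\left(L \right)} = \frac{1}{46}$
$r{\left(E{\left(9 \right)} \right)} - 27126 = \frac{1}{46} - 27126 = - \frac{1247795}{46}$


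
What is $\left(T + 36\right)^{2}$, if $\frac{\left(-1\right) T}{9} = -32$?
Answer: $104976$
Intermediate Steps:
$T = 288$ ($T = \left(-9\right) \left(-32\right) = 288$)
$\left(T + 36\right)^{2} = \left(288 + 36\right)^{2} = 324^{2} = 104976$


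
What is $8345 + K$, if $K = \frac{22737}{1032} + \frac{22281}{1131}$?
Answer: $\frac{1087658531}{129688} \approx 8386.7$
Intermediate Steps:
$K = \frac{5412171}{129688}$ ($K = 22737 \cdot \frac{1}{1032} + 22281 \cdot \frac{1}{1131} = \frac{7579}{344} + \frac{7427}{377} = \frac{5412171}{129688} \approx 41.732$)
$8345 + K = 8345 + \frac{5412171}{129688} = \frac{1087658531}{129688}$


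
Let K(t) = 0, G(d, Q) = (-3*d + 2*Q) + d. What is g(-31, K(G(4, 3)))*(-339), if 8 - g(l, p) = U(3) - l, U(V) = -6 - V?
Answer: 4746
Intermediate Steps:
G(d, Q) = -2*d + 2*Q
g(l, p) = 17 + l (g(l, p) = 8 - ((-6 - 1*3) - l) = 8 - ((-6 - 3) - l) = 8 - (-9 - l) = 8 + (9 + l) = 17 + l)
g(-31, K(G(4, 3)))*(-339) = (17 - 31)*(-339) = -14*(-339) = 4746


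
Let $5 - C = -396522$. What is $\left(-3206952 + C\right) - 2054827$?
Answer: $-4865252$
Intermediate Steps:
$C = 396527$ ($C = 5 - -396522 = 5 + 396522 = 396527$)
$\left(-3206952 + C\right) - 2054827 = \left(-3206952 + 396527\right) - 2054827 = -2810425 - 2054827 = -4865252$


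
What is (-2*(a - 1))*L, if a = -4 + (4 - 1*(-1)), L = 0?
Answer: 0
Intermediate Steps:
a = 1 (a = -4 + (4 + 1) = -4 + 5 = 1)
(-2*(a - 1))*L = -2*(1 - 1)*0 = -2*0*0 = 0*0 = 0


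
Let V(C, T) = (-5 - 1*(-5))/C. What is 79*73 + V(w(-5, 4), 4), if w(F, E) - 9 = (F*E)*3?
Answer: 5767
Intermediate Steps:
w(F, E) = 9 + 3*E*F (w(F, E) = 9 + (F*E)*3 = 9 + (E*F)*3 = 9 + 3*E*F)
V(C, T) = 0 (V(C, T) = (-5 + 5)/C = 0/C = 0)
79*73 + V(w(-5, 4), 4) = 79*73 + 0 = 5767 + 0 = 5767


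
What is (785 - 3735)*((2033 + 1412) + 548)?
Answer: -11779350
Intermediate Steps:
(785 - 3735)*((2033 + 1412) + 548) = -2950*(3445 + 548) = -2950*3993 = -11779350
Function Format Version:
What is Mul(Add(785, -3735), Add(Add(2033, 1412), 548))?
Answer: -11779350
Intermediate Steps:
Mul(Add(785, -3735), Add(Add(2033, 1412), 548)) = Mul(-2950, Add(3445, 548)) = Mul(-2950, 3993) = -11779350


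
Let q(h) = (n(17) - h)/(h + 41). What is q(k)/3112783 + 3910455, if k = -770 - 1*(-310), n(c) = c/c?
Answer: 5100234697584574/1304256077 ≈ 3.9105e+6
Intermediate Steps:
n(c) = 1
k = -460 (k = -770 + 310 = -460)
q(h) = (1 - h)/(41 + h) (q(h) = (1 - h)/(h + 41) = (1 - h)/(41 + h))
q(k)/3112783 + 3910455 = ((1 - 1*(-460))/(41 - 460))/3112783 + 3910455 = ((1 + 460)/(-419))*(1/3112783) + 3910455 = -1/419*461*(1/3112783) + 3910455 = -461/419*1/3112783 + 3910455 = -461/1304256077 + 3910455 = 5100234697584574/1304256077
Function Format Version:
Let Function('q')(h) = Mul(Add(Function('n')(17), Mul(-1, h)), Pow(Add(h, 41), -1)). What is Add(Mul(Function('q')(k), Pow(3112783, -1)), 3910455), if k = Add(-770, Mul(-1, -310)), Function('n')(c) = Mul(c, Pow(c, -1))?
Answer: Rational(5100234697584574, 1304256077) ≈ 3.9105e+6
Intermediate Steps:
Function('n')(c) = 1
k = -460 (k = Add(-770, 310) = -460)
Function('q')(h) = Mul(Pow(Add(41, h), -1), Add(1, Mul(-1, h))) (Function('q')(h) = Mul(Add(1, Mul(-1, h)), Pow(Add(h, 41), -1)) = Mul(Add(1, Mul(-1, h)), Pow(Add(41, h), -1)) = Mul(Pow(Add(41, h), -1), Add(1, Mul(-1, h))))
Add(Mul(Function('q')(k), Pow(3112783, -1)), 3910455) = Add(Mul(Mul(Pow(Add(41, -460), -1), Add(1, Mul(-1, -460))), Pow(3112783, -1)), 3910455) = Add(Mul(Mul(Pow(-419, -1), Add(1, 460)), Rational(1, 3112783)), 3910455) = Add(Mul(Mul(Rational(-1, 419), 461), Rational(1, 3112783)), 3910455) = Add(Mul(Rational(-461, 419), Rational(1, 3112783)), 3910455) = Add(Rational(-461, 1304256077), 3910455) = Rational(5100234697584574, 1304256077)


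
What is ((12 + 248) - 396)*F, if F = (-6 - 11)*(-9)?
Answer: -20808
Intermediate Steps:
F = 153 (F = -17*(-9) = 153)
((12 + 248) - 396)*F = ((12 + 248) - 396)*153 = (260 - 396)*153 = -136*153 = -20808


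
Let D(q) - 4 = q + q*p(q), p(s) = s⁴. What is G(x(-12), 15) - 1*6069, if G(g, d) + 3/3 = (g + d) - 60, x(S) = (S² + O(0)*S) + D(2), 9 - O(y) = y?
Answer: -6041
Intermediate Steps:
O(y) = 9 - y
D(q) = 4 + q + q⁵ (D(q) = 4 + (q + q*q⁴) = 4 + (q + q⁵) = 4 + q + q⁵)
x(S) = 38 + S² + 9*S (x(S) = (S² + (9 - 1*0)*S) + (4 + 2 + 2⁵) = (S² + (9 + 0)*S) + (4 + 2 + 32) = (S² + 9*S) + 38 = 38 + S² + 9*S)
G(g, d) = -61 + d + g (G(g, d) = -1 + ((g + d) - 60) = -1 + ((d + g) - 60) = -1 + (-60 + d + g) = -61 + d + g)
G(x(-12), 15) - 1*6069 = (-61 + 15 + (38 + (-12)² + 9*(-12))) - 1*6069 = (-61 + 15 + (38 + 144 - 108)) - 6069 = (-61 + 15 + 74) - 6069 = 28 - 6069 = -6041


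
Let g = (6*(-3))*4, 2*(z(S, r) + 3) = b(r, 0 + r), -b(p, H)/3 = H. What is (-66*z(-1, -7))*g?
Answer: 35640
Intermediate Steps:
b(p, H) = -3*H
z(S, r) = -3 - 3*r/2 (z(S, r) = -3 + (-3*(0 + r))/2 = -3 + (-3*r)/2 = -3 - 3*r/2)
g = -72 (g = -18*4 = -72)
(-66*z(-1, -7))*g = -66*(-3 - 3/2*(-7))*(-72) = -66*(-3 + 21/2)*(-72) = -66*15/2*(-72) = -495*(-72) = 35640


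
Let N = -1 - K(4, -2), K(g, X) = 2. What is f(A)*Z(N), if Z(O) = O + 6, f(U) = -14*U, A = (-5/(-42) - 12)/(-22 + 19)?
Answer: -499/3 ≈ -166.33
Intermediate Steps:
A = 499/126 (A = (-5*(-1/42) - 12)/(-3) = (5/42 - 12)*(-1/3) = -499/42*(-1/3) = 499/126 ≈ 3.9603)
N = -3 (N = -1 - 1*2 = -1 - 2 = -3)
Z(O) = 6 + O
f(A)*Z(N) = (-14*499/126)*(6 - 3) = -499/9*3 = -499/3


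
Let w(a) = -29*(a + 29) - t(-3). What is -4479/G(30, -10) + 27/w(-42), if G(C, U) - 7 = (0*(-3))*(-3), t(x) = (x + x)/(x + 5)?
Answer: -1701831/2660 ≈ -639.79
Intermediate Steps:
t(x) = 2*x/(5 + x) (t(x) = (2*x)/(5 + x) = 2*x/(5 + x))
G(C, U) = 7 (G(C, U) = 7 + (0*(-3))*(-3) = 7 + 0*(-3) = 7 + 0 = 7)
w(a) = -838 - 29*a (w(a) = -29*(a + 29) - 2*(-3)/(5 - 3) = -29*(29 + a) - 2*(-3)/2 = (-841 - 29*a) - 2*(-3)/2 = (-841 - 29*a) - 1*(-3) = (-841 - 29*a) + 3 = -838 - 29*a)
-4479/G(30, -10) + 27/w(-42) = -4479/7 + 27/(-838 - 29*(-42)) = -4479*⅐ + 27/(-838 + 1218) = -4479/7 + 27/380 = -1701831/2660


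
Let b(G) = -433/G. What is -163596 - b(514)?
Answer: -84087911/514 ≈ -1.6360e+5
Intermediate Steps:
-163596 - b(514) = -163596 - (-433)/514 = -163596 - 1*(-433/514) = -163596 + 433/514 = -84087911/514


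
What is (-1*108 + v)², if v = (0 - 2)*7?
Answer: 14884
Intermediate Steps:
v = -14 (v = -2*7 = -14)
(-1*108 + v)² = (-1*108 - 14)² = (-108 - 14)² = (-122)² = 14884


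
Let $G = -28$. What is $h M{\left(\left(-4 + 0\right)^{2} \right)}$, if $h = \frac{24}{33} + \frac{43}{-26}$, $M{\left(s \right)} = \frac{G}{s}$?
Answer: $\frac{1855}{1144} \approx 1.6215$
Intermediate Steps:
$M{\left(s \right)} = - \frac{28}{s}$
$h = - \frac{265}{286}$ ($h = 24 \cdot \frac{1}{33} + 43 \left(- \frac{1}{26}\right) = \frac{8}{11} - \frac{43}{26} = - \frac{265}{286} \approx -0.92657$)
$h M{\left(\left(-4 + 0\right)^{2} \right)} = - \frac{265 \left(- \frac{28}{\left(-4 + 0\right)^{2}}\right)}{286} = - \frac{265 \left(- \frac{28}{\left(-4\right)^{2}}\right)}{286} = - \frac{265 \left(- \frac{28}{16}\right)}{286} = - \frac{265 \left(\left(-28\right) \frac{1}{16}\right)}{286} = \left(- \frac{265}{286}\right) \left(- \frac{7}{4}\right) = \frac{1855}{1144}$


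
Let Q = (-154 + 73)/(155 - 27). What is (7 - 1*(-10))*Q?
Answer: -1377/128 ≈ -10.758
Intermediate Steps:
Q = -81/128 ≈ -0.63281
(7 - 1*(-10))*Q = (7 - 1*(-10))*(-81/128) = (7 + 10)*(-81/128) = 17*(-81/128) = -1377/128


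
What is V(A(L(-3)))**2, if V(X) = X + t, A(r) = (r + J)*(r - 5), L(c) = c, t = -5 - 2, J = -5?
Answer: 3249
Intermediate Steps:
t = -7
A(r) = (-5 + r)**2 (A(r) = (r - 5)*(r - 5) = (-5 + r)*(-5 + r) = (-5 + r)**2)
V(X) = -7 + X (V(X) = X - 7 = -7 + X)
V(A(L(-3)))**2 = (-7 + (25 + (-3)**2 - 10*(-3)))**2 = (-7 + (25 + 9 + 30))**2 = (-7 + 64)**2 = 57**2 = 3249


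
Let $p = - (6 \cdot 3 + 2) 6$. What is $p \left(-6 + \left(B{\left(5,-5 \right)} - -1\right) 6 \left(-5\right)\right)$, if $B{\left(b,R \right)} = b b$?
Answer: $94320$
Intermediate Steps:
$B{\left(b,R \right)} = b^{2}$
$p = -120$ ($p = - (18 + 2) 6 = \left(-1\right) 20 \cdot 6 = \left(-20\right) 6 = -120$)
$p \left(-6 + \left(B{\left(5,-5 \right)} - -1\right) 6 \left(-5\right)\right) = - 120 \left(-6 + \left(5^{2} - -1\right) 6 \left(-5\right)\right) = - 120 \left(-6 + \left(25 + 1\right) 6 \left(-5\right)\right) = - 120 \left(-6 + 26 \cdot 6 \left(-5\right)\right) = - 120 \left(-6 + 156 \left(-5\right)\right) = - 120 \left(-6 - 780\right) = \left(-120\right) \left(-786\right) = 94320$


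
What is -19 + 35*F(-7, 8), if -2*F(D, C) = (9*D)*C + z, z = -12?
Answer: 9011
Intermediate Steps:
F(D, C) = 6 - 9*C*D/2 (F(D, C) = -((9*D)*C - 12)/2 = -(9*C*D - 12)/2 = -(-12 + 9*C*D)/2 = 6 - 9*C*D/2)
-19 + 35*F(-7, 8) = -19 + 35*(6 - 9/2*8*(-7)) = -19 + 35*(6 + 252) = -19 + 35*258 = -19 + 9030 = 9011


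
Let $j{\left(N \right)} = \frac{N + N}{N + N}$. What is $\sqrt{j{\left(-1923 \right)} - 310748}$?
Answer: $i \sqrt{310747} \approx 557.45 i$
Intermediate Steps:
$j{\left(N \right)} = 1$ ($j{\left(N \right)} = \frac{2 N}{2 N} = 2 N \frac{1}{2 N} = 1$)
$\sqrt{j{\left(-1923 \right)} - 310748} = \sqrt{1 - 310748} = \sqrt{-310747} = i \sqrt{310747}$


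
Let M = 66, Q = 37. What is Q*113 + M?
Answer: 4247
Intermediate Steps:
Q*113 + M = 37*113 + 66 = 4181 + 66 = 4247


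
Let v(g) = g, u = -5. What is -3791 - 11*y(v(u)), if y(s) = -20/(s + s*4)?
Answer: -18999/5 ≈ -3799.8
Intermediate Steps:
y(s) = -4/s (y(s) = -20/(s + 4*s) = -20*1/(5*s) = -4/s)
-3791 - 11*y(v(u)) = -3791 - (-44)/(-5) = -3791 - (-44)*(-1)/5 = -3791 - 11*⅘ = -3791 - 44/5 = -18999/5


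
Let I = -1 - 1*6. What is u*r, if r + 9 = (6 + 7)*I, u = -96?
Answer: 9600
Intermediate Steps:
I = -7 (I = -1 - 6 = -7)
r = -100 (r = -9 + (6 + 7)*(-7) = -9 + 13*(-7) = -9 - 91 = -100)
u*r = -96*(-100) = 9600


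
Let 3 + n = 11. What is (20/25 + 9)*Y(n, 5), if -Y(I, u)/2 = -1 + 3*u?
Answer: -1372/5 ≈ -274.40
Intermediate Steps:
n = 8 (n = -3 + 11 = 8)
Y(I, u) = 2 - 6*u (Y(I, u) = -2*(-1 + 3*u) = 2 - 6*u)
(20/25 + 9)*Y(n, 5) = (20/25 + 9)*(2 - 6*5) = (20*(1/25) + 9)*(2 - 30) = (⅘ + 9)*(-28) = (49/5)*(-28) = -1372/5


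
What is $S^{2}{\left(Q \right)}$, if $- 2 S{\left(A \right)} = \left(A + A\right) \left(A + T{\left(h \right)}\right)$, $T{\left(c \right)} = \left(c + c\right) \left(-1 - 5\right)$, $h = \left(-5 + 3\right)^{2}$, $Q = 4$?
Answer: $30976$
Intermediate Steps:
$h = 4$ ($h = \left(-2\right)^{2} = 4$)
$T{\left(c \right)} = - 12 c$ ($T{\left(c \right)} = 2 c \left(-6\right) = - 12 c$)
$S{\left(A \right)} = - A \left(-48 + A\right)$ ($S{\left(A \right)} = - \frac{\left(A + A\right) \left(A - 48\right)}{2} = - \frac{2 A \left(A - 48\right)}{2} = - \frac{2 A \left(-48 + A\right)}{2} = - A \left(-48 + A\right)$)
$S^{2}{\left(Q \right)} = \left(4 \left(48 - 4\right)\right)^{2} = \left(4 \cdot 44\right)^{2} = 176^{2} = 30976$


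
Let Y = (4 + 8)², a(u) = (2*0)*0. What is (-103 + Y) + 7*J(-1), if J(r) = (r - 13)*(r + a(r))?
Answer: 139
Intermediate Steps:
a(u) = 0 (a(u) = 0*0 = 0)
Y = 144 (Y = 12² = 144)
J(r) = r*(-13 + r) (J(r) = (r - 13)*(r + 0) = (-13 + r)*r = r*(-13 + r))
(-103 + Y) + 7*J(-1) = (-103 + 144) + 7*(-(-13 - 1)) = 41 + 7*(-1*(-14)) = 41 + 7*14 = 41 + 98 = 139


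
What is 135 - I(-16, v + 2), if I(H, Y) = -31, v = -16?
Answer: 166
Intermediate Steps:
135 - I(-16, v + 2) = 135 - 1*(-31) = 135 + 31 = 166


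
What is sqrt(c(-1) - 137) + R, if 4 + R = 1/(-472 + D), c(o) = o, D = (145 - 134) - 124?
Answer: -2341/585 + I*sqrt(138) ≈ -4.0017 + 11.747*I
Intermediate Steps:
D = -113 (D = 11 - 124 = -113)
R = -2341/585 (R = -4 + 1/(-472 - 113) = -4 + 1/(-585) = -4 - 1/585 = -2341/585 ≈ -4.0017)
sqrt(c(-1) - 137) + R = sqrt(-1 - 137) - 2341/585 = sqrt(-138) - 2341/585 = I*sqrt(138) - 2341/585 = -2341/585 + I*sqrt(138)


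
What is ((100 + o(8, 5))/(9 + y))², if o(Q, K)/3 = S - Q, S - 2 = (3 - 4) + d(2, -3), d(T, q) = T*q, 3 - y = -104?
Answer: 3721/13456 ≈ 0.27653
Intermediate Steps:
y = 107 (y = 3 - 1*(-104) = 3 + 104 = 107)
S = -5 (S = 2 + ((3 - 4) + 2*(-3)) = 2 + (-1 - 6) = 2 - 7 = -5)
o(Q, K) = -15 - 3*Q (o(Q, K) = 3*(-5 - Q) = -15 - 3*Q)
((100 + o(8, 5))/(9 + y))² = ((100 + (-15 - 3*8))/(9 + 107))² = ((100 + (-15 - 24))/116)² = ((100 - 39)*(1/116))² = (61*(1/116))² = (61/116)² = 3721/13456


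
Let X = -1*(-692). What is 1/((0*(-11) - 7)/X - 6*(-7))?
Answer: 692/29057 ≈ 0.023815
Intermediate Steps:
X = 692
1/((0*(-11) - 7)/X - 6*(-7)) = 1/((0*(-11) - 7)/692 - 6*(-7)) = 1/((0 - 7)*(1/692) + 42) = 1/(-7*1/692 + 42) = 1/(-7/692 + 42) = 1/(29057/692) = 692/29057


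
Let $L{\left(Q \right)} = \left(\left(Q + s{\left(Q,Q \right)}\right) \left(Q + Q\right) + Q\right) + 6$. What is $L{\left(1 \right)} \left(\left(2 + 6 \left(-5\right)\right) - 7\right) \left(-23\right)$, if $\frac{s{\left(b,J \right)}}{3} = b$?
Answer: $12075$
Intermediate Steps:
$s{\left(b,J \right)} = 3 b$
$L{\left(Q \right)} = 6 + Q + 8 Q^{2}$ ($L{\left(Q \right)} = \left(\left(Q + 3 Q\right) \left(Q + Q\right) + Q\right) + 6 = \left(4 Q 2 Q + Q\right) + 6 = \left(8 Q^{2} + Q\right) + 6 = \left(Q + 8 Q^{2}\right) + 6 = 6 + Q + 8 Q^{2}$)
$L{\left(1 \right)} \left(\left(2 + 6 \left(-5\right)\right) - 7\right) \left(-23\right) = \left(6 + 1 + 8 \cdot 1^{2}\right) \left(\left(2 + 6 \left(-5\right)\right) - 7\right) \left(-23\right) = \left(6 + 1 + 8 \cdot 1\right) \left(\left(2 - 30\right) - 7\right) \left(-23\right) = \left(6 + 1 + 8\right) \left(-28 - 7\right) \left(-23\right) = 15 \left(-35\right) \left(-23\right) = \left(-525\right) \left(-23\right) = 12075$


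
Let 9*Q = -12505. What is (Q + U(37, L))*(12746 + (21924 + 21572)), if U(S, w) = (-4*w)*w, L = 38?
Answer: -3626990338/9 ≈ -4.0300e+8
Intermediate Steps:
Q = -12505/9 (Q = (⅑)*(-12505) = -12505/9 ≈ -1389.4)
U(S, w) = -4*w²
(Q + U(37, L))*(12746 + (21924 + 21572)) = (-12505/9 - 4*38²)*(12746 + (21924 + 21572)) = (-12505/9 - 4*1444)*(12746 + 43496) = (-12505/9 - 5776)*56242 = -64489/9*56242 = -3626990338/9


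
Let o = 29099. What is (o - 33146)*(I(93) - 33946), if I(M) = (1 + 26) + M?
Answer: 136893822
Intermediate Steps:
I(M) = 27 + M
(o - 33146)*(I(93) - 33946) = (29099 - 33146)*((27 + 93) - 33946) = -4047*(120 - 33946) = -4047*(-33826) = 136893822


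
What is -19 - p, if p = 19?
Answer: -38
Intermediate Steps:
-19 - p = -19 - 1*19 = -19 - 19 = -38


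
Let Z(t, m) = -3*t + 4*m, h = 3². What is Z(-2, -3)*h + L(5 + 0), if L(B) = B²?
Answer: -29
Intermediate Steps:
h = 9
Z(-2, -3)*h + L(5 + 0) = (-3*(-2) + 4*(-3))*9 + (5 + 0)² = (6 - 12)*9 + 5² = -6*9 + 25 = -54 + 25 = -29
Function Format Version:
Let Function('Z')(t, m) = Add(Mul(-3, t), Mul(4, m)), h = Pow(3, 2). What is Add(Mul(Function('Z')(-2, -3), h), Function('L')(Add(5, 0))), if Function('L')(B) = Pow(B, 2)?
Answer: -29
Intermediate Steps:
h = 9
Add(Mul(Function('Z')(-2, -3), h), Function('L')(Add(5, 0))) = Add(Mul(Add(Mul(-3, -2), Mul(4, -3)), 9), Pow(Add(5, 0), 2)) = Add(Mul(Add(6, -12), 9), Pow(5, 2)) = Add(Mul(-6, 9), 25) = Add(-54, 25) = -29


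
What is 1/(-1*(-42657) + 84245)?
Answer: 1/126902 ≈ 7.8801e-6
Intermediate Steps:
1/(-1*(-42657) + 84245) = 1/(42657 + 84245) = 1/126902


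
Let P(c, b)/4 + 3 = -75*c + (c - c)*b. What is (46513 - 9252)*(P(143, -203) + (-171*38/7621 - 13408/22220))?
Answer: -67693040800920262/42334655 ≈ -1.5990e+9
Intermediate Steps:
P(c, b) = -12 - 300*c (P(c, b) = -12 + 4*(-75*c + (c - c)*b) = -12 + 4*(-75*c + 0*b) = -12 + 4*(-75*c + 0) = -12 + 4*(-75*c) = -12 - 300*c)
(46513 - 9252)*(P(143, -203) + (-171*38/7621 - 13408/22220)) = (46513 - 9252)*((-12 - 300*143) + (-171*38/7621 - 13408/22220)) = 37261*((-12 - 42900) + (-6498*1/7621 - 13408*1/22220)) = 37261*(-42912 + (-6498/7621 - 3352/5555)) = 37261*(-42912 - 61641982/42334655) = 37261*(-1816726357342/42334655) = -67693040800920262/42334655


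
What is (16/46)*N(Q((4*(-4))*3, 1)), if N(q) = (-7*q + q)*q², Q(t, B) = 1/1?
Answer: -48/23 ≈ -2.0870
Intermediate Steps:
Q(t, B) = 1
N(q) = -6*q³ (N(q) = (-6*q)*q² = -6*q³)
(16/46)*N(Q((4*(-4))*3, 1)) = (16/46)*(-6*1³) = ((1/46)*16)*(-6*1) = (8/23)*(-6) = -48/23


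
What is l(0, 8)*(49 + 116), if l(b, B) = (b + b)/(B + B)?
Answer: 0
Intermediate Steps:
l(b, B) = b/B (l(b, B) = (2*b)/((2*B)) = (2*b)*(1/(2*B)) = b/B)
l(0, 8)*(49 + 116) = (0/8)*(49 + 116) = (0*(⅛))*165 = 0*165 = 0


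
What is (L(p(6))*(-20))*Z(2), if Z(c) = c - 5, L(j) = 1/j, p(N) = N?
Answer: 10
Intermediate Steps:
Z(c) = -5 + c
(L(p(6))*(-20))*Z(2) = (-20/6)*(-5 + 2) = ((⅙)*(-20))*(-3) = -10/3*(-3) = 10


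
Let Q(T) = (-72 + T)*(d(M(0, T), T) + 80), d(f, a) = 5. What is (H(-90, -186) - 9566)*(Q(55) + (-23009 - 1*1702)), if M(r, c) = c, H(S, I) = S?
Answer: 252562336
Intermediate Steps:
Q(T) = -6120 + 85*T (Q(T) = (-72 + T)*(5 + 80) = (-72 + T)*85 = -6120 + 85*T)
(H(-90, -186) - 9566)*(Q(55) + (-23009 - 1*1702)) = (-90 - 9566)*((-6120 + 85*55) + (-23009 - 1*1702)) = -9656*((-6120 + 4675) + (-23009 - 1702)) = -9656*(-1445 - 24711) = -9656*(-26156) = 252562336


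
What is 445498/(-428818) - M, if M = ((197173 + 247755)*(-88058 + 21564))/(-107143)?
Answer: -6343323228798795/22972423487 ≈ -2.7613e+5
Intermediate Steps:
M = 29585042432/107143 (M = (444928*(-66494))*(-1/107143) = -29585042432*(-1/107143) = 29585042432/107143 ≈ 2.7613e+5)
445498/(-428818) - M = 445498/(-428818) - 1*29585042432/107143 = 445498*(-1/428818) - 29585042432/107143 = -222749/214409 - 29585042432/107143 = -6343323228798795/22972423487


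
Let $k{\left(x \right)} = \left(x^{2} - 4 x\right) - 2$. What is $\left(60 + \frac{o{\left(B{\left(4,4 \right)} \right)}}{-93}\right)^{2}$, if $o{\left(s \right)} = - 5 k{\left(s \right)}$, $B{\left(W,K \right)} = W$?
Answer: $\frac{31024900}{8649} \approx 3587.1$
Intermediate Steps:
$k{\left(x \right)} = -2 + x^{2} - 4 x$
$o{\left(s \right)} = 10 - 5 s^{2} + 20 s$ ($o{\left(s \right)} = - 5 \left(-2 + s^{2} - 4 s\right) = 10 - 5 s^{2} + 20 s$)
$\left(60 + \frac{o{\left(B{\left(4,4 \right)} \right)}}{-93}\right)^{2} = \left(60 + \frac{10 - 5 \cdot 4^{2} + 20 \cdot 4}{-93}\right)^{2} = \left(60 + \left(10 - 80 + 80\right) \left(- \frac{1}{93}\right)\right)^{2} = \left(60 + 10 \left(- \frac{1}{93}\right)\right)^{2} = \left(60 - \frac{10}{93}\right)^{2} = \left(\frac{5570}{93}\right)^{2} = \frac{31024900}{8649}$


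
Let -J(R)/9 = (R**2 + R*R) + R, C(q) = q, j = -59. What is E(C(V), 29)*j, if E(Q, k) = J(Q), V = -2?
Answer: 3186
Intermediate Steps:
J(R) = -18*R**2 - 9*R (J(R) = -9*((R**2 + R*R) + R) = -9*((R**2 + R**2) + R) = -9*(2*R**2 + R) = -9*(R + 2*R**2) = -18*R**2 - 9*R)
E(Q, k) = -9*Q*(1 + 2*Q)
E(C(V), 29)*j = -9*(-2)*(1 + 2*(-2))*(-59) = -9*(-2)*(1 - 4)*(-59) = -9*(-2)*(-3)*(-59) = -54*(-59) = 3186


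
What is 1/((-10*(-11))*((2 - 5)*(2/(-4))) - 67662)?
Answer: -1/67497 ≈ -1.4815e-5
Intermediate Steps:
1/((-10*(-11))*((2 - 5)*(2/(-4))) - 67662) = 1/(110*(-6*(-1)/4) - 67662) = 1/(110*(-3*(-1/2)) - 67662) = 1/(110*(3/2) - 67662) = 1/(165 - 67662) = 1/(-67497) = -1/67497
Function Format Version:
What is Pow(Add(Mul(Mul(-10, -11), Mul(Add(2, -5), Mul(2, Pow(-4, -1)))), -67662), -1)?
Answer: Rational(-1, 67497) ≈ -1.4815e-5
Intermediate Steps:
Pow(Add(Mul(Mul(-10, -11), Mul(Add(2, -5), Mul(2, Pow(-4, -1)))), -67662), -1) = Pow(Add(Mul(110, Mul(-3, Mul(2, Rational(-1, 4)))), -67662), -1) = Pow(Add(Mul(110, Mul(-3, Rational(-1, 2))), -67662), -1) = Pow(Add(Mul(110, Rational(3, 2)), -67662), -1) = Pow(Add(165, -67662), -1) = Pow(-67497, -1) = Rational(-1, 67497)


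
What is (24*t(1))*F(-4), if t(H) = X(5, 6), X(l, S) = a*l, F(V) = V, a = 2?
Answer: -960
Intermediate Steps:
X(l, S) = 2*l
t(H) = 10 (t(H) = 2*5 = 10)
(24*t(1))*F(-4) = (24*10)*(-4) = 240*(-4) = -960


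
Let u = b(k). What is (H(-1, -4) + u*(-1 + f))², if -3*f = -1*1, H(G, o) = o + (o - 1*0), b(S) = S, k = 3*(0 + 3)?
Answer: 196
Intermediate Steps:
k = 9 (k = 3*3 = 9)
H(G, o) = 2*o (H(G, o) = o + (o + 0) = o + o = 2*o)
u = 9
f = ⅓ (f = -(-1)/3 = -⅓*(-1) = ⅓ ≈ 0.33333)
(H(-1, -4) + u*(-1 + f))² = (2*(-4) + 9*(-1 + ⅓))² = (-8 + 9*(-⅔))² = (-8 - 6)² = (-14)² = 196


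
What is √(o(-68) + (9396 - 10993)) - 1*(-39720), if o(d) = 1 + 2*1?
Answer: 39720 + I*√1594 ≈ 39720.0 + 39.925*I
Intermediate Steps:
o(d) = 3 (o(d) = 1 + 2 = 3)
√(o(-68) + (9396 - 10993)) - 1*(-39720) = √(3 + (9396 - 10993)) - 1*(-39720) = √(3 - 1597) + 39720 = √(-1594) + 39720 = I*√1594 + 39720 = 39720 + I*√1594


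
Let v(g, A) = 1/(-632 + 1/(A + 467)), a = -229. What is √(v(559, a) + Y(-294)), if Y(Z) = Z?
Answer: 2*I*√1662922358230/150415 ≈ 17.146*I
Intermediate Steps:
v(g, A) = 1/(-632 + 1/(467 + A))
√(v(559, a) + Y(-294)) = √((-467 - 1*(-229))/(295143 + 632*(-229)) - 294) = √((-467 + 229)/(295143 - 144728) - 294) = √(-238/150415 - 294) = √(-44222248/150415) = 2*I*√1662922358230/150415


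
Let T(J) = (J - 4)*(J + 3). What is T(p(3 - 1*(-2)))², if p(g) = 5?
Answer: 64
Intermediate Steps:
T(J) = (-4 + J)*(3 + J)
T(p(3 - 1*(-2)))² = (-12 + 5² - 1*5)² = (-12 + 25 - 5)² = 8² = 64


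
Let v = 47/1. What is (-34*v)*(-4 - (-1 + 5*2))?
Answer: 20774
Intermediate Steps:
v = 47 (v = 47*1 = 47)
(-34*v)*(-4 - (-1 + 5*2)) = (-34*47)*(-4 - (-1 + 5*2)) = -1598*(-4 - (-1 + 10)) = -1598*(-4 - 1*9) = -1598*(-4 - 9) = -1598*(-13) = 20774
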